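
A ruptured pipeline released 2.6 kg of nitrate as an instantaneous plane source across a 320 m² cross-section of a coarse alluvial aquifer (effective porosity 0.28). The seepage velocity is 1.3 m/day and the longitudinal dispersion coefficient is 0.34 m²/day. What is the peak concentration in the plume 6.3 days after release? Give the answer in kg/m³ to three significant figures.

0.00559 kg/m³

The peak of an instantaneous 1D plume sits at x = vt; there the Gaussian factor is 1 and C_max = M/(n_e·A·√(4πDt)), where n_e·A is the pore area the mass is dissolved in.
√(4πDt) = √(4π × 0.34 × 6.3) = 5.188 m, so C_max = 2.6/(0.28 × 320 × 5.188) = 0.00559 kg/m³.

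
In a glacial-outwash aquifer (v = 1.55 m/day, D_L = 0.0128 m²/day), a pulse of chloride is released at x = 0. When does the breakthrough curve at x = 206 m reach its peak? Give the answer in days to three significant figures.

For the 1D instantaneous-source solution, setting ∂C/∂t = 0 at fixed x gives v²t² + 2Dt − x² = 0, so t = (√(D² + v²x²) − D)/v².
√(D² + v²x²) = √(0.0128² + 1.55² × 206²) = 319.3; v² = 2.4025.
t = (319.3 − 0.0128)/2.4025 = 133 days (vs. the pure-advection estimate x/v = 133 d).

133 days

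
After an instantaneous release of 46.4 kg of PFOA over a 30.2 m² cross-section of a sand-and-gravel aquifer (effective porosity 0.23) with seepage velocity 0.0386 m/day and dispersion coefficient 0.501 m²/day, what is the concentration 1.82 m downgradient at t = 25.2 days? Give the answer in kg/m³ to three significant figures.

For an instantaneous plane source, C(x,t) = M/(n_e·A·√(4πDt)) · exp(−(x−vt)²/(4Dt)), with n_e·A the pore (flow) area.
Plume center vt = 0.0386 × 25.2 = 0.97272 m, so the well at 1.82 m is 0.84728 m downgradient of the peak.
√(4πDt) = 12.60 m, giving peak height M/(n_e·A·√(4πDt)) = 46.4/(0.23 × 30.2 × 12.60) = 0.5302 kg/m³.
(x−vt)²/(4Dt) = (0.84728)²/(4 × 0.501 × 25.2) = 0.01422; exp(−0.01422) = 0.9859.
C = 0.5302 × 0.9859 = 0.523 kg/m³.

0.523 kg/m³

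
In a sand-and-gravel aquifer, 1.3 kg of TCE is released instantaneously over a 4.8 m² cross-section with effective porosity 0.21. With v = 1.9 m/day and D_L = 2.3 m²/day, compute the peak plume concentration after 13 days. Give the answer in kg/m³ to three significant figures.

0.0665 kg/m³

The peak of an instantaneous 1D plume sits at x = vt; there the Gaussian factor is 1 and C_max = M/(n_e·A·√(4πDt)), where n_e·A is the pore area the mass is dissolved in.
√(4πDt) = √(4π × 2.3 × 13) = 19.38 m, so C_max = 1.3/(0.21 × 4.8 × 19.38) = 0.0665 kg/m³.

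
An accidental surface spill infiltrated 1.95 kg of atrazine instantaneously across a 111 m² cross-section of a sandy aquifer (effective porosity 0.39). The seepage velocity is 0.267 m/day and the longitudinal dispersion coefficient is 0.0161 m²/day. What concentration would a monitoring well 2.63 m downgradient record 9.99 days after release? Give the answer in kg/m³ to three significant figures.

0.0316 kg/m³

For an instantaneous plane source, C(x,t) = M/(n_e·A·√(4πDt)) · exp(−(x−vt)²/(4Dt)), with n_e·A the pore (flow) area.
Plume center vt = 0.267 × 9.99 = 2.66733 m, so the well at 2.63 m is 0.03733 m upgradient of the peak.
√(4πDt) = 1.422 m, giving peak height M/(n_e·A·√(4πDt)) = 1.95/(0.39 × 111 × 1.422) = 0.03168 kg/m³.
(x−vt)²/(4Dt) = (-0.03733)²/(4 × 0.0161 × 9.99) = 0.002166; exp(−0.002166) = 0.9978.
C = 0.03168 × 0.9978 = 0.0316 kg/m³.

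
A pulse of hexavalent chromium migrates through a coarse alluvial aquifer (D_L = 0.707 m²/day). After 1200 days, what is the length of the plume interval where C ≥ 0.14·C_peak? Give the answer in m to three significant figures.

The plume is Gaussian with σ = √(2Dt) = √(2 × 0.707 × 1200) = 41.19 m.
C/C_peak = exp(−Δx²/(2σ²)) = 0.14 ⇒ Δx = σ·√(−2 ln 0.14) = 41.19 × 1.983 = 81.68 m.
Width = 2Δx = 163 m.

163 m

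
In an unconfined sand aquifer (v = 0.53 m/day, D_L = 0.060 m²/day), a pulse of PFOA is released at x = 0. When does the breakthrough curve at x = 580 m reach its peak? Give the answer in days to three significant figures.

For the 1D instantaneous-source solution, setting ∂C/∂t = 0 at fixed x gives v²t² + 2Dt − x² = 0, so t = (√(D² + v²x²) − D)/v².
√(D² + v²x²) = √(0.060² + 0.53² × 580²) = 307.4; v² = 0.2809.
t = (307.4 − 0.060)/0.2809 = 1090 days (vs. the pure-advection estimate x/v = 1090 d).

1090 days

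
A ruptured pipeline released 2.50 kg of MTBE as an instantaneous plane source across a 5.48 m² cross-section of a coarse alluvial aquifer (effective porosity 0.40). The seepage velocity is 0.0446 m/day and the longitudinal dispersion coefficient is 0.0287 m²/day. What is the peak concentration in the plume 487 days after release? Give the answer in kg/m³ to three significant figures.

0.0861 kg/m³

The peak of an instantaneous 1D plume sits at x = vt; there the Gaussian factor is 1 and C_max = M/(n_e·A·√(4πDt)), where n_e·A is the pore area the mass is dissolved in.
√(4πDt) = √(4π × 0.0287 × 487) = 13.25 m, so C_max = 2.50/(0.40 × 5.48 × 13.25) = 0.0861 kg/m³.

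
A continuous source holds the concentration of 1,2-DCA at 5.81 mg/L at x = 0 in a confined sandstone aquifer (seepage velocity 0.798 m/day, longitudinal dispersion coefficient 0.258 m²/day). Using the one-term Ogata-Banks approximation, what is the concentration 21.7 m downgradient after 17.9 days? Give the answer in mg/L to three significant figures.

For a continuous step input, C/C₀ ≈ ½·erfc((x−vt)/(2√(Dt))).
vt = 0.798 × 17.9 = 14.2842 m and 2√(Dt) = 2√(0.258 × 17.9) = 4.298 m.
Argument (x−vt)/(2√(Dt)) = (21.7 − 14.2842)/4.298 = 1.725; ½·erfc(1.725) = 0.007353.
C = 5.81 × 0.007353 = 0.0427 mg/L.

0.0427 mg/L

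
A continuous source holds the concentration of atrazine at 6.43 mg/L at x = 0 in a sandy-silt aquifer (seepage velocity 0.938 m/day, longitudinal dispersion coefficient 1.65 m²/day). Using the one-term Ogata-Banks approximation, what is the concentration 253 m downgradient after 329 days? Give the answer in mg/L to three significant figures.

For a continuous step input, C/C₀ ≈ ½·erfc((x−vt)/(2√(Dt))).
vt = 0.938 × 329 = 308.602 m and 2√(Dt) = 2√(1.65 × 329) = 46.60 m.
Argument (x−vt)/(2√(Dt)) = (253 − 308.602)/46.60 = -1.193; ½·erfc(-1.193) = 0.9542.
C = 6.43 × 0.9542 = 6.14 mg/L.

6.14 mg/L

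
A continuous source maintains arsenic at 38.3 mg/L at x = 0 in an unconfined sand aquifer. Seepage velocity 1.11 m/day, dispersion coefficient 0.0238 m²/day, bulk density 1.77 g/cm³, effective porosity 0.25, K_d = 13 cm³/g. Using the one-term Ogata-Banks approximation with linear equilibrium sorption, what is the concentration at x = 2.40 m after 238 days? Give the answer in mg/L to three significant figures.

Retardation factor R = 1 + ρ_b·K_d/n = 1 + 1.77 × 13/0.25 = 93.04.
Sorption retards both mechanisms: v_R = v/R = 0.01193 m/day, D_R = D/R = 0.0002558 m²/day.
v_R·t = 0.01193 × 238 = 2.83934 m; 2√(D_R t) = 0.4935 m; argument = (2.40 − 2.83934)/0.4935 = -0.8903.
C = C₀ × ½·erfc(-0.8903) = 38.3 × 0.8960 = 34.3 mg/L.

34.3 mg/L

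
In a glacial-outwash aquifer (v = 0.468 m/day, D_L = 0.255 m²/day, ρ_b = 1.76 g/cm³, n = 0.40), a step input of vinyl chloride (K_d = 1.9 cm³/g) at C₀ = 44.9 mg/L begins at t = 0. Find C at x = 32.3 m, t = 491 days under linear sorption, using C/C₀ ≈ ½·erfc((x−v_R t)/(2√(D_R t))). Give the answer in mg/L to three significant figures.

Retardation factor R = 1 + ρ_b·K_d/n = 1 + 1.76 × 1.9/0.40 = 9.360.
Sorption retards both mechanisms: v_R = v/R = 0.05000 m/day, D_R = D/R = 0.02724 m²/day.
v_R·t = 0.05000 × 491 = 24.55 m; 2√(D_R t) = 7.314 m; argument = (32.3 − 24.55)/7.314 = 1.060.
C = C₀ × ½·erfc(1.060) = 44.9 × 0.06693 = 3.01 mg/L.

3.01 mg/L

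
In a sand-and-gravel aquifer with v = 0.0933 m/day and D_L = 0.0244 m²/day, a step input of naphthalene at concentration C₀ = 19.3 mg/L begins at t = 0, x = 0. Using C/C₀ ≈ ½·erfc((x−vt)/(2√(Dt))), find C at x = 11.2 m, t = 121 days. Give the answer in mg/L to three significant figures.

For a continuous step input, C/C₀ ≈ ½·erfc((x−vt)/(2√(Dt))).
vt = 0.0933 × 121 = 11.2893 m and 2√(Dt) = 2√(0.0244 × 121) = 3.437 m.
Argument (x−vt)/(2√(Dt)) = (11.2 − 11.2893)/3.437 = -0.02598; ½·erfc(-0.02598) = 0.5147.
C = 19.3 × 0.5147 = 9.93 mg/L.

9.93 mg/L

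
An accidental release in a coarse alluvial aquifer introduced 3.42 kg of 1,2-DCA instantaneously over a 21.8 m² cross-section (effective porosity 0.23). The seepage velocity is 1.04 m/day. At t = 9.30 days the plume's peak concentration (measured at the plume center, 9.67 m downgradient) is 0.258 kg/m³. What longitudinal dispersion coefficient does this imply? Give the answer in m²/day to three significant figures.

At the plume center C_max = M/(n_e·A·√(4πDt)), so D = M²/(4πt·(n_e·A·C_max)²).
n_e·A·C_max = 0.23 × 21.8 × 0.258 = 1.294 kg/m.
D = 3.42²/(4π × 9.30 × 1.294²) = 0.0598 m²/day.

0.0598 m²/day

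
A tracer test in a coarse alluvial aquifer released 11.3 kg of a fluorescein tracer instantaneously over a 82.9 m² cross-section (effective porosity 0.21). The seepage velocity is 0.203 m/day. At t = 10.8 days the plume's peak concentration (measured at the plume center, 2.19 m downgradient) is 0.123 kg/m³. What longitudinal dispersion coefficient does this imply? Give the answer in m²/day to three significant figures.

0.205 m²/day

At the plume center C_max = M/(n_e·A·√(4πDt)), so D = M²/(4πt·(n_e·A·C_max)²).
n_e·A·C_max = 0.21 × 82.9 × 0.123 = 2.141 kg/m.
D = 11.3²/(4π × 10.8 × 2.141²) = 0.205 m²/day.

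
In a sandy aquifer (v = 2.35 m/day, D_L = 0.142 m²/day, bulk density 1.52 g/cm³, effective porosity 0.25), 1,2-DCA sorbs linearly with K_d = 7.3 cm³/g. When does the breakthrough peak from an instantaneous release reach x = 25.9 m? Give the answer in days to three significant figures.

Retardation factor R = 1 + ρ_b·K_d/n = 1 + 1.52 × 7.3/0.25 = 45.38.
Sorption retards both mechanisms: v_R = v/R = 0.05178 m/day, D_R = D/R = 0.003129 m²/day.
Peak time from v_R²t² + 2D_R t − x² = 0: t = (√(D_R² + v_R²x²) − D_R)/v_R².
√(D_R² + v_R²x²) = √(0.003129² + 0.05178² × 25.9²) = 1.341; v_R² = 0.002681.
t = (1.341 − 0.003129)/0.002681 = 499 days.

499 days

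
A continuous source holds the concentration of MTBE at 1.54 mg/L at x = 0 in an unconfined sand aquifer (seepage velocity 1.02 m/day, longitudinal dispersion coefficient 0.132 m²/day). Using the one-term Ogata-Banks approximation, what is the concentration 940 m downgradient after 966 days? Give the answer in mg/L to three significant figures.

For a continuous step input, C/C₀ ≈ ½·erfc((x−vt)/(2√(Dt))).
vt = 1.02 × 966 = 985.32 m and 2√(Dt) = 2√(0.132 × 966) = 22.58 m.
Argument (x−vt)/(2√(Dt)) = (940 − 985.32)/22.58 = -2.007; ½·erfc(-2.007) = 0.9977.
C = 1.54 × 0.9977 = 1.54 mg/L.

1.54 mg/L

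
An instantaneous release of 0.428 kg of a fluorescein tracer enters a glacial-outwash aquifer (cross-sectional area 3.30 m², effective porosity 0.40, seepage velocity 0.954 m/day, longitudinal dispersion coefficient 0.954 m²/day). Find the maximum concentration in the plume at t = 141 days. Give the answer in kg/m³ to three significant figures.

The peak of an instantaneous 1D plume sits at x = vt; there the Gaussian factor is 1 and C_max = M/(n_e·A·√(4πDt)), where n_e·A is the pore area the mass is dissolved in.
√(4πDt) = √(4π × 0.954 × 141) = 41.11 m, so C_max = 0.428/(0.40 × 3.30 × 41.11) = 0.00789 kg/m³.

0.00789 kg/m³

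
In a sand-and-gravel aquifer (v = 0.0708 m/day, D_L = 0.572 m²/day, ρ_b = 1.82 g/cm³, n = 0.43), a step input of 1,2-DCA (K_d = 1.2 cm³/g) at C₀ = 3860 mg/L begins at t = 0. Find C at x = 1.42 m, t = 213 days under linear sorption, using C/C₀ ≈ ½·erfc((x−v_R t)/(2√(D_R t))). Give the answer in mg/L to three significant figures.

Retardation factor R = 1 + ρ_b·K_d/n = 1 + 1.82 × 1.2/0.43 = 6.079.
Sorption retards both mechanisms: v_R = v/R = 0.01165 m/day, D_R = D/R = 0.09409 m²/day.
v_R·t = 0.01165 × 213 = 2.48145 m; 2√(D_R t) = 8.953 m; argument = (1.42 − 2.48145)/8.953 = -0.1186.
C = C₀ × ½·erfc(-0.1186) = 3860 × 0.5666 = 2190 mg/L.

2190 mg/L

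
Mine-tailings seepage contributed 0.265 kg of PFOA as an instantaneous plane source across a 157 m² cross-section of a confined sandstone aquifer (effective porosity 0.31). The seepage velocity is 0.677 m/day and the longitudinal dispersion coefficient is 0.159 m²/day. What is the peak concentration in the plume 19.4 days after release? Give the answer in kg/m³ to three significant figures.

0.000875 kg/m³

The peak of an instantaneous 1D plume sits at x = vt; there the Gaussian factor is 1 and C_max = M/(n_e·A·√(4πDt)), where n_e·A is the pore area the mass is dissolved in.
√(4πDt) = √(4π × 0.159 × 19.4) = 6.226 m, so C_max = 0.265/(0.31 × 157 × 6.226) = 0.000875 kg/m³.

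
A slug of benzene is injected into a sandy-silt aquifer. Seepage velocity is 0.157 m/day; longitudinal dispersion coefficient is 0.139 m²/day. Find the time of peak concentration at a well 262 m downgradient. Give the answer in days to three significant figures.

For the 1D instantaneous-source solution, setting ∂C/∂t = 0 at fixed x gives v²t² + 2Dt − x² = 0, so t = (√(D² + v²x²) − D)/v².
√(D² + v²x²) = √(0.139² + 0.157² × 262²) = 41.13; v² = 0.024649.
t = (41.13 − 0.139)/0.024649 = 1660 days (vs. the pure-advection estimate x/v = 1670 d).

1660 days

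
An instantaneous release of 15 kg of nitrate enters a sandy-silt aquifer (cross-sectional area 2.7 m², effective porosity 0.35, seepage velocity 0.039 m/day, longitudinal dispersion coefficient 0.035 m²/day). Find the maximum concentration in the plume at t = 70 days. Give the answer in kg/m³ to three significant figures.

2.86 kg/m³

The peak of an instantaneous 1D plume sits at x = vt; there the Gaussian factor is 1 and C_max = M/(n_e·A·√(4πDt)), where n_e·A is the pore area the mass is dissolved in.
√(4πDt) = √(4π × 0.035 × 70) = 5.549 m, so C_max = 15/(0.35 × 2.7 × 5.549) = 2.86 kg/m³.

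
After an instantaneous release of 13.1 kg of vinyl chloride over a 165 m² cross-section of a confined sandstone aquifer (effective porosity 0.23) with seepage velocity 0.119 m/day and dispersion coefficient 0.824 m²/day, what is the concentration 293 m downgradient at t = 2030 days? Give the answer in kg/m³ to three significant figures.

For an instantaneous plane source, C(x,t) = M/(n_e·A·√(4πDt)) · exp(−(x−vt)²/(4Dt)), with n_e·A the pore (flow) area.
Plume center vt = 0.119 × 2030 = 241.57 m, so the well at 293 m is 51.43 m downgradient of the peak.
√(4πDt) = 145.0 m, giving peak height M/(n_e·A·√(4πDt)) = 13.1/(0.23 × 165 × 145.0) = 0.002381 kg/m³.
(x−vt)²/(4Dt) = (51.43)²/(4 × 0.824 × 2030) = 0.3953; exp(−0.3953) = 0.6735.
C = 0.002381 × 0.6735 = 0.00160 kg/m³.

0.00160 kg/m³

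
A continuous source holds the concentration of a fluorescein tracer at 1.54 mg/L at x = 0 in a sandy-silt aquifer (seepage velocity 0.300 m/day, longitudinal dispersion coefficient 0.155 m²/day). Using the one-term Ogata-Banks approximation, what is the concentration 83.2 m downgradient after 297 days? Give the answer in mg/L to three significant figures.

For a continuous step input, C/C₀ ≈ ½·erfc((x−vt)/(2√(Dt))).
vt = 0.300 × 297 = 89.1 m and 2√(Dt) = 2√(0.155 × 297) = 13.57 m.
Argument (x−vt)/(2√(Dt)) = (83.2 − 89.1)/13.57 = -0.4348; ½·erfc(-0.4348) = 0.7307.
C = 1.54 × 0.7307 = 1.13 mg/L.

1.13 mg/L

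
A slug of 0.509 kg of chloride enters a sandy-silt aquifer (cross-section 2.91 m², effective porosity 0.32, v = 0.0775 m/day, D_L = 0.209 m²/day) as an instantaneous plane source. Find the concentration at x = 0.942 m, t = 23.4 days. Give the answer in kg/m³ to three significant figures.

For an instantaneous plane source, C(x,t) = M/(n_e·A·√(4πDt)) · exp(−(x−vt)²/(4Dt)), with n_e·A the pore (flow) area.
Plume center vt = 0.0775 × 23.4 = 1.8135 m, so the well at 0.942 m is 0.8715 m upgradient of the peak.
√(4πDt) = 7.839 m, giving peak height M/(n_e·A·√(4πDt)) = 0.509/(0.32 × 2.91 × 7.839) = 0.06973 kg/m³.
(x−vt)²/(4Dt) = (-0.8715)²/(4 × 0.209 × 23.4) = 0.03883; exp(−0.03883) = 0.9619.
C = 0.06973 × 0.9619 = 0.0671 kg/m³.

0.0671 kg/m³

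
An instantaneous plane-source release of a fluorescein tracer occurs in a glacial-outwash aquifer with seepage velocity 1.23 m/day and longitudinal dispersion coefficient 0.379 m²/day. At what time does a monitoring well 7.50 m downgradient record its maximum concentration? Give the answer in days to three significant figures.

5.85 days

For the 1D instantaneous-source solution, setting ∂C/∂t = 0 at fixed x gives v²t² + 2Dt − x² = 0, so t = (√(D² + v²x²) − D)/v².
√(D² + v²x²) = √(0.379² + 1.23² × 7.50²) = 9.233; v² = 1.5129.
t = (9.233 − 0.379)/1.5129 = 5.85 days (vs. the pure-advection estimate x/v = 6.10 d).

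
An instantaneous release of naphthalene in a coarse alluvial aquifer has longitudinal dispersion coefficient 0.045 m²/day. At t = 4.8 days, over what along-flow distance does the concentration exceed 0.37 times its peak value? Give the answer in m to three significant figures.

The plume is Gaussian with σ = √(2Dt) = √(2 × 0.045 × 4.8) = 0.6573 m.
C/C_peak = exp(−Δx²/(2σ²)) = 0.37 ⇒ Δx = σ·√(−2 ln 0.37) = 0.6573 × 1.410 = 0.9268 m.
Width = 2Δx = 1.85 m.

1.85 m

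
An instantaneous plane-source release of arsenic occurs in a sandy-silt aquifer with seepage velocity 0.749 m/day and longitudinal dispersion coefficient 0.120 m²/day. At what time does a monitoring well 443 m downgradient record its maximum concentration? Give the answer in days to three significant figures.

For the 1D instantaneous-source solution, setting ∂C/∂t = 0 at fixed x gives v²t² + 2Dt − x² = 0, so t = (√(D² + v²x²) − D)/v².
√(D² + v²x²) = √(0.120² + 0.749² × 443²) = 331.8; v² = 0.561001.
t = (331.8 − 0.120)/0.561001 = 591 days (vs. the pure-advection estimate x/v = 591 d).

591 days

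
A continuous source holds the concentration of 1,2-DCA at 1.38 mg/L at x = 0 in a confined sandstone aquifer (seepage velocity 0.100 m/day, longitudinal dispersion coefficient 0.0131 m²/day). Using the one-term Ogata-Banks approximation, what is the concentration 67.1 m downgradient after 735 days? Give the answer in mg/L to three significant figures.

For a continuous step input, C/C₀ ≈ ½·erfc((x−vt)/(2√(Dt))).
vt = 0.100 × 735 = 73.5 m and 2√(Dt) = 2√(0.0131 × 735) = 6.206 m.
Argument (x−vt)/(2√(Dt)) = (67.1 − 73.5)/6.206 = -1.031; ½·erfc(-1.031) = 0.9276.
C = 1.38 × 0.9276 = 1.28 mg/L.

1.28 mg/L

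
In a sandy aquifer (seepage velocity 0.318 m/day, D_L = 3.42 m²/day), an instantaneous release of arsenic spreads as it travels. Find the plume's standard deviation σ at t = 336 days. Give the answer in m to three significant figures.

Dispersive spreading gives a Gaussian with σ² = 2Dt; advection only shifts the center.
σ = √(2 × 3.42 × 336) = 47.9 m.

47.9 m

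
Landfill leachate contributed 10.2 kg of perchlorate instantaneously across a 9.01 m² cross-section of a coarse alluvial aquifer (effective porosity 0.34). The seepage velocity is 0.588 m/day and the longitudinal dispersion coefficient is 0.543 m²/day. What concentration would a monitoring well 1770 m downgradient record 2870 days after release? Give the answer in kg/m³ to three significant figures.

For an instantaneous plane source, C(x,t) = M/(n_e·A·√(4πDt)) · exp(−(x−vt)²/(4Dt)), with n_e·A the pore (flow) area.
Plume center vt = 0.588 × 2870 = 1687.56 m, so the well at 1770 m is 82.44 m downgradient of the peak.
√(4πDt) = 139.9 m, giving peak height M/(n_e·A·√(4πDt)) = 10.2/(0.34 × 9.01 × 139.9) = 0.02380 kg/m³.
(x−vt)²/(4Dt) = (82.44)²/(4 × 0.543 × 2870) = 1.090; exp(−1.090) = 0.3362.
C = 0.02380 × 0.3362 = 0.00800 kg/m³.

0.00800 kg/m³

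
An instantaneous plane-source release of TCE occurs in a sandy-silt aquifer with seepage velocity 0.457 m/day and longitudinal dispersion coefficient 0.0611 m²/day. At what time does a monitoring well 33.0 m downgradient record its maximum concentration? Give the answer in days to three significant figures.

For the 1D instantaneous-source solution, setting ∂C/∂t = 0 at fixed x gives v²t² + 2Dt − x² = 0, so t = (√(D² + v²x²) − D)/v².
√(D² + v²x²) = √(0.0611² + 0.457² × 33.0²) = 15.08; v² = 0.208849.
t = (15.08 − 0.0611)/0.208849 = 71.9 days (vs. the pure-advection estimate x/v = 72.2 d).

71.9 days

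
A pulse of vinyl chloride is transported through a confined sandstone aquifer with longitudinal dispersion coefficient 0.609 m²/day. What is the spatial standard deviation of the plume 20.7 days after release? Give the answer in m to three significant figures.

5.02 m

Dispersive spreading gives a Gaussian with σ² = 2Dt; advection only shifts the center.
σ = √(2 × 0.609 × 20.7) = 5.02 m.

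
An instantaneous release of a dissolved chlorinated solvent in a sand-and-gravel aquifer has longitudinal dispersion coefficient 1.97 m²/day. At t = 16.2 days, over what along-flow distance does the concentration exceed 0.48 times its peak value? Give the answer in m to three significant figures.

19.4 m

The plume is Gaussian with σ = √(2Dt) = √(2 × 1.97 × 16.2) = 7.989 m.
C/C_peak = exp(−Δx²/(2σ²)) = 0.48 ⇒ Δx = σ·√(−2 ln 0.48) = 7.989 × 1.212 = 9.683 m.
Width = 2Δx = 19.4 m.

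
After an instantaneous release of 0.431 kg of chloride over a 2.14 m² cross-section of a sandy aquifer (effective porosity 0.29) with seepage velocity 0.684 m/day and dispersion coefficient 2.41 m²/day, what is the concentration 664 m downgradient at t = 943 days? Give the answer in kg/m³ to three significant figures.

For an instantaneous plane source, C(x,t) = M/(n_e·A·√(4πDt)) · exp(−(x−vt)²/(4Dt)), with n_e·A the pore (flow) area.
Plume center vt = 0.684 × 943 = 645.012 m, so the well at 664 m is 18.988 m downgradient of the peak.
√(4πDt) = 169.0 m, giving peak height M/(n_e·A·√(4πDt)) = 0.431/(0.29 × 2.14 × 169.0) = 0.004109 kg/m³.
(x−vt)²/(4Dt) = (18.988)²/(4 × 2.41 × 943) = 0.03966; exp(−0.03966) = 0.9611.
C = 0.004109 × 0.9611 = 0.00395 kg/m³.

0.00395 kg/m³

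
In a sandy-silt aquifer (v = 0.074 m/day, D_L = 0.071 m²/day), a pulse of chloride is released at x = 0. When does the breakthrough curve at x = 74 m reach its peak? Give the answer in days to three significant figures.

For the 1D instantaneous-source solution, setting ∂C/∂t = 0 at fixed x gives v²t² + 2Dt − x² = 0, so t = (√(D² + v²x²) − D)/v².
√(D² + v²x²) = √(0.071² + 0.074² × 74²) = 5.476; v² = 0.005476.
t = (5.476 − 0.071)/0.005476 = 987 days (vs. the pure-advection estimate x/v = 1000 d).

987 days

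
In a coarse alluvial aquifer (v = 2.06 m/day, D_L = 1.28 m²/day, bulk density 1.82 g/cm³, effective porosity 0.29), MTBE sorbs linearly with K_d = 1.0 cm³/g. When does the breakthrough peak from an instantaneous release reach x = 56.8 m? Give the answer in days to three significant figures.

198 days

Retardation factor R = 1 + ρ_b·K_d/n = 1 + 1.82 × 1.0/0.29 = 7.276.
Sorption retards both mechanisms: v_R = v/R = 0.2831 m/day, D_R = D/R = 0.1759 m²/day.
Peak time from v_R²t² + 2D_R t − x² = 0: t = (√(D_R² + v_R²x²) − D_R)/v_R².
√(D_R² + v_R²x²) = √(0.1759² + 0.2831² × 56.8²) = 16.08; v_R² = 0.08015.
t = (16.08 − 0.1759)/0.08015 = 198 days.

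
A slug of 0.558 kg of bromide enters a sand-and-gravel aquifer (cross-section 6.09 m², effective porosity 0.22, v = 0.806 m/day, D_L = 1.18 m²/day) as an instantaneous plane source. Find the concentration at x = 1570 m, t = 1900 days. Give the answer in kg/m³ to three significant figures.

0.00210 kg/m³

For an instantaneous plane source, C(x,t) = M/(n_e·A·√(4πDt)) · exp(−(x−vt)²/(4Dt)), with n_e·A the pore (flow) area.
Plume center vt = 0.806 × 1900 = 1531.4 m, so the well at 1570 m is 38.6 m downgradient of the peak.
√(4πDt) = 167.9 m, giving peak height M/(n_e·A·√(4πDt)) = 0.558/(0.22 × 6.09 × 167.9) = 0.002481 kg/m³.
(x−vt)²/(4Dt) = (38.6)²/(4 × 1.18 × 1900) = 0.1661; exp(−0.1661) = 0.8470.
C = 0.002481 × 0.8470 = 0.00210 kg/m³.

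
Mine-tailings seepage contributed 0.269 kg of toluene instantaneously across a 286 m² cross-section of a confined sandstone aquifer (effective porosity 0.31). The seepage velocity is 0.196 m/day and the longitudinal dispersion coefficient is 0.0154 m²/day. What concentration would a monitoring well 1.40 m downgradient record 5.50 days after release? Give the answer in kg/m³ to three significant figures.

0.00217 kg/m³

For an instantaneous plane source, C(x,t) = M/(n_e·A·√(4πDt)) · exp(−(x−vt)²/(4Dt)), with n_e·A the pore (flow) area.
Plume center vt = 0.196 × 5.50 = 1.078 m, so the well at 1.40 m is 0.322 m downgradient of the peak.
√(4πDt) = 1.032 m, giving peak height M/(n_e·A·√(4πDt)) = 0.269/(0.31 × 286 × 1.032) = 0.002940 kg/m³.
(x−vt)²/(4Dt) = (0.322)²/(4 × 0.0154 × 5.50) = 0.3060; exp(−0.3060) = 0.7364.
C = 0.002940 × 0.7364 = 0.00217 kg/m³.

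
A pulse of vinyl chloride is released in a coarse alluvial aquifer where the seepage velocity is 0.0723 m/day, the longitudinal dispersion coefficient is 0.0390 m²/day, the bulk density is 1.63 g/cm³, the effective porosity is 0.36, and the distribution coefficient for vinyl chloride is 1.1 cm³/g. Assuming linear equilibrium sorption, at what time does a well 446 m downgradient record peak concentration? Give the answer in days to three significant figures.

Retardation factor R = 1 + ρ_b·K_d/n = 1 + 1.63 × 1.1/0.36 = 5.981.
Sorption retards both mechanisms: v_R = v/R = 0.01209 m/day, D_R = D/R = 0.006521 m²/day.
Peak time from v_R²t² + 2D_R t − x² = 0: t = (√(D_R² + v_R²x²) − D_R)/v_R².
√(D_R² + v_R²x²) = √(0.006521² + 0.01209² × 446²) = 5.392; v_R² = 0.0001462.
t = (5.392 − 0.006521)/0.0001462 = 36800 days.

36800 days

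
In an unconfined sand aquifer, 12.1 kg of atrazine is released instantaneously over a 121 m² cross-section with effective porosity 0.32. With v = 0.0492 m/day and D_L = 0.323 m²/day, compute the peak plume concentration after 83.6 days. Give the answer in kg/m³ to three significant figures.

0.0170 kg/m³

The peak of an instantaneous 1D plume sits at x = vt; there the Gaussian factor is 1 and C_max = M/(n_e·A·√(4πDt)), where n_e·A is the pore area the mass is dissolved in.
√(4πDt) = √(4π × 0.323 × 83.6) = 18.42 m, so C_max = 12.1/(0.32 × 121 × 18.42) = 0.0170 kg/m³.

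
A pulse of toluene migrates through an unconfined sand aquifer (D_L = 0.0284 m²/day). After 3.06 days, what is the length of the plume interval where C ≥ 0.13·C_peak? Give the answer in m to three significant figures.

The plume is Gaussian with σ = √(2Dt) = √(2 × 0.0284 × 3.06) = 0.4169 m.
C/C_peak = exp(−Δx²/(2σ²)) = 0.13 ⇒ Δx = σ·√(−2 ln 0.13) = 0.4169 × 2.020 = 0.8421 m.
Width = 2Δx = 1.68 m.

1.68 m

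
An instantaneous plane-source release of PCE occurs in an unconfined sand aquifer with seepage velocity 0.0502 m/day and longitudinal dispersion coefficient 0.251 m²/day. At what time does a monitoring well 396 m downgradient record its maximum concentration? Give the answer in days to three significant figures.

For the 1D instantaneous-source solution, setting ∂C/∂t = 0 at fixed x gives v²t² + 2Dt − x² = 0, so t = (√(D² + v²x²) − D)/v².
√(D² + v²x²) = √(0.251² + 0.0502² × 396²) = 19.88; v² = 0.00252004.
t = (19.88 − 0.251)/0.00252004 = 7790 days (vs. the pure-advection estimate x/v = 7890 d).

7790 days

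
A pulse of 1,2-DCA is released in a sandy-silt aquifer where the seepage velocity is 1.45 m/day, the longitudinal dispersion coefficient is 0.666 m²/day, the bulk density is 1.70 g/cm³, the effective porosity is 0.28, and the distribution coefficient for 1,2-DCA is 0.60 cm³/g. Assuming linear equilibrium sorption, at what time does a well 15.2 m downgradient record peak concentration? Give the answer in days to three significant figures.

Retardation factor R = 1 + ρ_b·K_d/n = 1 + 1.70 × 0.60/0.28 = 4.643.
Sorption retards both mechanisms: v_R = v/R = 0.3123 m/day, D_R = D/R = 0.1434 m²/day.
Peak time from v_R²t² + 2D_R t − x² = 0: t = (√(D_R² + v_R²x²) − D_R)/v_R².
√(D_R² + v_R²x²) = √(0.1434² + 0.3123² × 15.2²) = 4.749; v_R² = 0.09753.
t = (4.749 − 0.1434)/0.09753 = 47.2 days.

47.2 days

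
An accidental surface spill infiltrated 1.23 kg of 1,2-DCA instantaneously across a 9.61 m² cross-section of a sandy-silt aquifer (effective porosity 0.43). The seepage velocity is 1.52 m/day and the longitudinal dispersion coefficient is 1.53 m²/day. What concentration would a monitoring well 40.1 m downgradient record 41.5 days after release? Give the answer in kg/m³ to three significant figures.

For an instantaneous plane source, C(x,t) = M/(n_e·A·√(4πDt)) · exp(−(x−vt)²/(4Dt)), with n_e·A the pore (flow) area.
Plume center vt = 1.52 × 41.5 = 63.08 m, so the well at 40.1 m is 22.98 m upgradient of the peak.
√(4πDt) = 28.25 m, giving peak height M/(n_e·A·√(4πDt)) = 1.23/(0.43 × 9.61 × 28.25) = 0.01054 kg/m³.
(x−vt)²/(4Dt) = (-22.98)²/(4 × 1.53 × 41.5) = 2.079; exp(−2.079) = 0.1251.
C = 0.01054 × 0.1251 = 0.00132 kg/m³.

0.00132 kg/m³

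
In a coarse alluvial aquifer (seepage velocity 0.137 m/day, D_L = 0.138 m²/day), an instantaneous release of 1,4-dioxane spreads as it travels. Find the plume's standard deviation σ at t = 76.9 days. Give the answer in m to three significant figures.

4.61 m

Dispersive spreading gives a Gaussian with σ² = 2Dt; advection only shifts the center.
σ = √(2 × 0.138 × 76.9) = 4.61 m.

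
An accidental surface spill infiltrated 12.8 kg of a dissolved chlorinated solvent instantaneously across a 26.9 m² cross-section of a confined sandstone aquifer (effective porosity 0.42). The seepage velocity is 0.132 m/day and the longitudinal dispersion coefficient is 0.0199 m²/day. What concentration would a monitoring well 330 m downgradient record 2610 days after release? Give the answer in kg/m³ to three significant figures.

0.0161 kg/m³

For an instantaneous plane source, C(x,t) = M/(n_e·A·√(4πDt)) · exp(−(x−vt)²/(4Dt)), with n_e·A the pore (flow) area.
Plume center vt = 0.132 × 2610 = 344.52 m, so the well at 330 m is 14.52 m upgradient of the peak.
√(4πDt) = 25.55 m, giving peak height M/(n_e·A·√(4πDt)) = 12.8/(0.42 × 26.9 × 25.55) = 0.04434 kg/m³.
(x−vt)²/(4Dt) = (-14.52)²/(4 × 0.0199 × 2610) = 1.015; exp(−1.015) = 0.3624.
C = 0.04434 × 0.3624 = 0.0161 kg/m³.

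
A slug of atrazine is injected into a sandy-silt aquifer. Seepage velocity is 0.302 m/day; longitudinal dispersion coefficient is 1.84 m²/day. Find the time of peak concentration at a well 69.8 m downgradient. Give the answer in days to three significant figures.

For the 1D instantaneous-source solution, setting ∂C/∂t = 0 at fixed x gives v²t² + 2Dt − x² = 0, so t = (√(D² + v²x²) − D)/v².
√(D² + v²x²) = √(1.84² + 0.302² × 69.8²) = 21.16; v² = 0.091204.
t = (21.16 − 1.84)/0.091204 = 212 days (vs. the pure-advection estimate x/v = 231 d).

212 days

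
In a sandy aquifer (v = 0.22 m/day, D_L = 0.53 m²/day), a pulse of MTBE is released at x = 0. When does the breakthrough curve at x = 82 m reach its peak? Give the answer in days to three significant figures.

362 days

For the 1D instantaneous-source solution, setting ∂C/∂t = 0 at fixed x gives v²t² + 2Dt − x² = 0, so t = (√(D² + v²x²) − D)/v².
√(D² + v²x²) = √(0.53² + 0.22² × 82²) = 18.05; v² = 0.0484.
t = (18.05 − 0.53)/0.0484 = 362 days (vs. the pure-advection estimate x/v = 373 d).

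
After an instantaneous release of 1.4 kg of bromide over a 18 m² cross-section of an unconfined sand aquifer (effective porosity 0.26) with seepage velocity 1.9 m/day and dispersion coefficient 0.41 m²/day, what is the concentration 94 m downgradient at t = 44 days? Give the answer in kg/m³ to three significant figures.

For an instantaneous plane source, C(x,t) = M/(n_e·A·√(4πDt)) · exp(−(x−vt)²/(4Dt)), with n_e·A the pore (flow) area.
Plume center vt = 1.9 × 44 = 83.6 m, so the well at 94 m is 10.4 m downgradient of the peak.
√(4πDt) = 15.06 m, giving peak height M/(n_e·A·√(4πDt)) = 1.4/(0.26 × 18 × 15.06) = 0.01986 kg/m³.
(x−vt)²/(4Dt) = (10.4)²/(4 × 0.41 × 44) = 1.499; exp(−1.499) = 0.2234.
C = 0.01986 × 0.2234 = 0.00444 kg/m³.

0.00444 kg/m³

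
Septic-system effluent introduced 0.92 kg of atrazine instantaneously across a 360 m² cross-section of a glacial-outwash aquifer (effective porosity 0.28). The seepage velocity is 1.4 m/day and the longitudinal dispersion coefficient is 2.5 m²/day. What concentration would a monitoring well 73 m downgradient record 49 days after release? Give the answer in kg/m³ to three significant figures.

0.000224 kg/m³

For an instantaneous plane source, C(x,t) = M/(n_e·A·√(4πDt)) · exp(−(x−vt)²/(4Dt)), with n_e·A the pore (flow) area.
Plume center vt = 1.4 × 49 = 68.6 m, so the well at 73 m is 4.4 m downgradient of the peak.
√(4πDt) = 39.23 m, giving peak height M/(n_e·A·√(4πDt)) = 0.92/(0.28 × 360 × 39.23) = 0.0002327 kg/m³.
(x−vt)²/(4Dt) = (4.4)²/(4 × 2.5 × 49) = 0.03951; exp(−0.03951) = 0.9613.
C = 0.0002327 × 0.9613 = 0.000224 kg/m³.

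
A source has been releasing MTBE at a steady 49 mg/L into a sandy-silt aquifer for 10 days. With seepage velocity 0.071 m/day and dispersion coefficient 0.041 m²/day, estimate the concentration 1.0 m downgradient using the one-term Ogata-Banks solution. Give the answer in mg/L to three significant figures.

18.3 mg/L

For a continuous step input, C/C₀ ≈ ½·erfc((x−vt)/(2√(Dt))).
vt = 0.071 × 10 = 0.71 m and 2√(Dt) = 2√(0.041 × 10) = 1.281 m.
Argument (x−vt)/(2√(Dt)) = (1.0 − 0.71)/1.281 = 0.2264; ½·erfc(0.2264) = 0.3744.
C = 49 × 0.3744 = 18.3 mg/L.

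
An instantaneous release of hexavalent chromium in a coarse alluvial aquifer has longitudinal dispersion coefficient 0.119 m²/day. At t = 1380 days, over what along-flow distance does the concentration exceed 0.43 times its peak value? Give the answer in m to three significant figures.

47.1 m

The plume is Gaussian with σ = √(2Dt) = √(2 × 0.119 × 1380) = 18.12 m.
C/C_peak = exp(−Δx²/(2σ²)) = 0.43 ⇒ Δx = σ·√(−2 ln 0.43) = 18.12 × 1.299 = 23.54 m.
Width = 2Δx = 47.1 m.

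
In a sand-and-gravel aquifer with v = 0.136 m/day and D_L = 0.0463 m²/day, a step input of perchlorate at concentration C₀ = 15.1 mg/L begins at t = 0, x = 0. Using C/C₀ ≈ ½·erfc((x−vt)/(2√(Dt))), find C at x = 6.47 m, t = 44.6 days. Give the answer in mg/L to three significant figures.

6.36 mg/L

For a continuous step input, C/C₀ ≈ ½·erfc((x−vt)/(2√(Dt))).
vt = 0.136 × 44.6 = 6.0656 m and 2√(Dt) = 2√(0.0463 × 44.6) = 2.874 m.
Argument (x−vt)/(2√(Dt)) = (6.47 − 6.0656)/2.874 = 0.1407; ½·erfc(0.1407) = 0.4211.
C = 15.1 × 0.4211 = 6.36 mg/L.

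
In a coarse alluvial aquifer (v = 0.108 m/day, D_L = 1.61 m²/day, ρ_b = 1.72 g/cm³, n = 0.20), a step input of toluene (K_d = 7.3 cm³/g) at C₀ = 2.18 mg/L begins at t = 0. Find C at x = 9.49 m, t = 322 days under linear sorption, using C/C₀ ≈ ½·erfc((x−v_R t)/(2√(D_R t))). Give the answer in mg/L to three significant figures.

Retardation factor R = 1 + ρ_b·K_d/n = 1 + 1.72 × 7.3/0.20 = 63.78.
Sorption retards both mechanisms: v_R = v/R = 0.001693 m/day, D_R = D/R = 0.02524 m²/day.
v_R·t = 0.001693 × 322 = 0.545146 m; 2√(D_R t) = 5.702 m; argument = (9.49 − 0.545146)/5.702 = 1.569.
C = C₀ × ½·erfc(1.569) = 2.18 × 0.01325 = 0.0289 mg/L.

0.0289 mg/L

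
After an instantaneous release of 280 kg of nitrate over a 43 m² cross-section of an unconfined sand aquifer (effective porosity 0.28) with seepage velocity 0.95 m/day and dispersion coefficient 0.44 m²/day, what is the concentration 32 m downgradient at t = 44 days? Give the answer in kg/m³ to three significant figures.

For an instantaneous plane source, C(x,t) = M/(n_e·A·√(4πDt)) · exp(−(x−vt)²/(4Dt)), with n_e·A the pore (flow) area.
Plume center vt = 0.95 × 44 = 41.8 m, so the well at 32 m is 9.8 m upgradient of the peak.
√(4πDt) = 15.60 m, giving peak height M/(n_e·A·√(4πDt)) = 280/(0.28 × 43 × 15.60) = 1.491 kg/m³.
(x−vt)²/(4Dt) = (-9.8)²/(4 × 0.44 × 44) = 1.240; exp(−1.240) = 0.2894.
C = 1.491 × 0.2894 = 0.431 kg/m³.

0.431 kg/m³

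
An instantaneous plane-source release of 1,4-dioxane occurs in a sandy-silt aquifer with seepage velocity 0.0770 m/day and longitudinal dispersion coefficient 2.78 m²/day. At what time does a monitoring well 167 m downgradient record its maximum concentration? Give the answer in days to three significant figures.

For the 1D instantaneous-source solution, setting ∂C/∂t = 0 at fixed x gives v²t² + 2Dt − x² = 0, so t = (√(D² + v²x²) − D)/v².
√(D² + v²x²) = √(2.78² + 0.0770² × 167²) = 13.16; v² = 0.005929.
t = (13.16 − 2.78)/0.005929 = 1750 days (vs. the pure-advection estimate x/v = 2170 d).

1750 days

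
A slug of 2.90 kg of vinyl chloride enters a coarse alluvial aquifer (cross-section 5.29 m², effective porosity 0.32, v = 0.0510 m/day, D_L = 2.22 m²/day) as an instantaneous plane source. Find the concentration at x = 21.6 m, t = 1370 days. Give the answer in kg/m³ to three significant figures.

For an instantaneous plane source, C(x,t) = M/(n_e·A·√(4πDt)) · exp(−(x−vt)²/(4Dt)), with n_e·A the pore (flow) area.
Plume center vt = 0.0510 × 1370 = 69.87 m, so the well at 21.6 m is 48.27 m upgradient of the peak.
√(4πDt) = 195.5 m, giving peak height M/(n_e·A·√(4πDt)) = 2.90/(0.32 × 5.29 × 195.5) = 0.008763 kg/m³.
(x−vt)²/(4Dt) = (-48.27)²/(4 × 2.22 × 1370) = 0.1915; exp(−0.1915) = 0.8257.
C = 0.008763 × 0.8257 = 0.00724 kg/m³.

0.00724 kg/m³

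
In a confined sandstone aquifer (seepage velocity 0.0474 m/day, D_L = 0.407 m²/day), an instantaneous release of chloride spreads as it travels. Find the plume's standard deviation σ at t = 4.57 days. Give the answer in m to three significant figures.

Dispersive spreading gives a Gaussian with σ² = 2Dt; advection only shifts the center.
σ = √(2 × 0.407 × 4.57) = 1.93 m.

1.93 m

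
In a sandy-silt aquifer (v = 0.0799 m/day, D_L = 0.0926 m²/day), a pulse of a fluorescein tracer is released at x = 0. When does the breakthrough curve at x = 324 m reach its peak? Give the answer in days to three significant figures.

For the 1D instantaneous-source solution, setting ∂C/∂t = 0 at fixed x gives v²t² + 2Dt − x² = 0, so t = (√(D² + v²x²) − D)/v².
√(D² + v²x²) = √(0.0926² + 0.0799² × 324²) = 25.89; v² = 0.00638401.
t = (25.89 − 0.0926)/0.00638401 = 4040 days (vs. the pure-advection estimate x/v = 4060 d).

4040 days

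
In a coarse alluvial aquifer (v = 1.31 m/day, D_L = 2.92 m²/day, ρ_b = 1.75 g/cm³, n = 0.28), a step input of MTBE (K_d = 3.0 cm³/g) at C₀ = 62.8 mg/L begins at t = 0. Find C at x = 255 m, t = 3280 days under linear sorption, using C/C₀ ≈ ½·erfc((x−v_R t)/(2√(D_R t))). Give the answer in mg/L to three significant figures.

7.20 mg/L

Retardation factor R = 1 + ρ_b·K_d/n = 1 + 1.75 × 3.0/0.28 = 19.75.
Sorption retards both mechanisms: v_R = v/R = 0.06633 m/day, D_R = D/R = 0.1478 m²/day.
v_R·t = 0.06633 × 3280 = 217.5624 m; 2√(D_R t) = 44.04 m; argument = (255 − 217.5624)/44.04 = 0.8501.
C = C₀ × ½·erfc(0.8501) = 62.8 × 0.1146 = 7.20 mg/L.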